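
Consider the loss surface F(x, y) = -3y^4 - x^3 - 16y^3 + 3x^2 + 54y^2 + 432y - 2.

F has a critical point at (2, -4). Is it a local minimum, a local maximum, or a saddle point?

The mixed partial ∂²F/∂x∂y is 0, so the Hessian at any point is diag(F_xx, F_yy) = diag(6(-x + 1), 12(-3y^2 - 8y + 9)).
At (2, -4): H = diag(-6, -84).
Both eigenvalues are negative, so H is negative definite: a local maximum.

local maximum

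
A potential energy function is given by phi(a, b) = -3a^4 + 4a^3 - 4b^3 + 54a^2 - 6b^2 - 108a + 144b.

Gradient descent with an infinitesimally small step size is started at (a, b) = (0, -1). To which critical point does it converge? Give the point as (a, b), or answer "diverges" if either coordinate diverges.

(1, -4)

phi is separable, so gradient descent decouples: a follows -∂phi/∂a, b follows -∂phi/∂b.
∂phi/∂a = -12(a - 3)(a - 1)(a + 3); at a=0 this is -108, so a increases.
∂phi/∂b = -12(b - 3)(b + 4); at b=-1 this is 144, so b decreases.
a converges to its nearest critical value 1 (a local min of the a-part); b converges to -4. The iterate converges to (1, -4).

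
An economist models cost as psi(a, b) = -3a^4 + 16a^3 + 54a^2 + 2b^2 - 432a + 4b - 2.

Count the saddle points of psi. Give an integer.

2

psi separates as a function of a plus a function of b, so ∇psi=0 decouples.
∂psi/∂a = -12(a - 4)(a - 3)(a + 3) = 0 at a ∈ {-3, 3, 4}; ∂psi/∂b = 4(b + 1) = 0 at b ∈ {-1}.
The Hessian is diagonal: diag(psi_aa, psi_bb). Second derivatives: psi_aa(-3)=-504, psi_aa(3)=72, psi_aa(4)=-84; psi_bb(-1)=4.
Saddle points occur where the two diagonal entries have opposite signs: (-3, -1), (4, -1). Count: 2.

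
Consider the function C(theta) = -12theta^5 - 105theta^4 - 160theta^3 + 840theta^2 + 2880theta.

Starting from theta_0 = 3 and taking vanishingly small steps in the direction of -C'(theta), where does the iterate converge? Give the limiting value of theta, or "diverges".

diverges

C'(theta) = -60(theta - 2)(theta + 2)(theta + 3)(theta + 4), so C'(3) = -12600.
Gradient descent moves in the -C' direction, i.e. theta is increasing.
There is no critical point above theta=3, and C' keeps the same sign, so the iterate runs off to +∞.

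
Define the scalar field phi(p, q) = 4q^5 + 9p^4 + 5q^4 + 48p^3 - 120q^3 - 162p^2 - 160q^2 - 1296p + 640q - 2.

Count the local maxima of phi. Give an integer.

2

phi separates as a function of p plus a function of q, so ∇phi=0 decouples.
∂phi/∂p = 36(p - 3)(p + 3)(p + 4) = 0 at p ∈ {-4, -3, 3}; ∂phi/∂q = 20(q - 4)(q - 1)(q + 2)(q + 4) = 0 at q ∈ {-4, -2, 1, 4}.
The Hessian is diagonal: diag(phi_pp, phi_qq). Second derivatives: phi_pp(-4)=252, phi_pp(-3)=-216, phi_pp(3)=1512; phi_qq(-4)=-1600, phi_qq(-2)=720, phi_qq(1)=-900, phi_qq(4)=2880.
Local maxima occur where both diagonal entries negative: (-3, -4), (-3, 1). Count: 2.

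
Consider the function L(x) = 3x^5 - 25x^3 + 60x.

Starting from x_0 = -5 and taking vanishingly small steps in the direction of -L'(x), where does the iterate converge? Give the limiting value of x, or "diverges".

L'(x) = 15(x - 2)(x - 1)(x + 1)(x + 2), so L'(-5) = 7560.
Gradient descent moves in the -L' direction, i.e. x is decreasing.
There is no critical point below x=-5, and L' keeps the same sign, so the iterate runs off to −∞.

diverges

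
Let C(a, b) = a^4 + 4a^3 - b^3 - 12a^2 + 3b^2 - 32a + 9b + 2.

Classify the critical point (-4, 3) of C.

The mixed partial ∂²C/∂a∂b is 0, so the Hessian at any point is diag(C_aa, C_bb) = diag(12(a^2 + 2a - 2), 6(-b + 1)).
At (-4, 3): H = diag(72, -12).
The eigenvalues have opposite signs, so H is indefinite: a saddle point.

saddle point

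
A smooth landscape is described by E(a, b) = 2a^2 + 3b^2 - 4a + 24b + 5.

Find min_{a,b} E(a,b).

-45

E(a,b) separates as P(a) + Q(b) + 5, so its minimum is min P + min Q + 5.
P'(a) = 4a - 4 vanishes at a ∈ {1}; Q'(b) = 6b + 24 vanishes at b ∈ {-4}.
Local minima of P (where P''>0): P(1)=-2. Local minima of Q: Q(-4)=-48.
So the global minimum of E is P(1) + Q(-4) + 5 = -2 − 48 + 5 = -45, attained at (1, -4).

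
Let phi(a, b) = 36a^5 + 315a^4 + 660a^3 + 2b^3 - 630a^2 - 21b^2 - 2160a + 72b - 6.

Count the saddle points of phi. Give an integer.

phi separates as a function of a plus a function of b, so ∇phi=0 decouples.
∂phi/∂a = 180(a - 1)(a + 1)(a + 3)(a + 4) = 0 at a ∈ {-4, -3, -1, 1}; ∂phi/∂b = 6(b - 4)(b - 3) = 0 at b ∈ {3, 4}.
The Hessian is diagonal: diag(phi_aa, phi_bb). Second derivatives: phi_aa(-4)=-2700, phi_aa(-3)=1440, phi_aa(-1)=-2160, phi_aa(1)=7200; phi_bb(3)=-6, phi_bb(4)=6.
Saddle points occur where the two diagonal entries have opposite signs: (-4, 4), (-3, 3), (-1, 4), (1, 3). Count: 4.

4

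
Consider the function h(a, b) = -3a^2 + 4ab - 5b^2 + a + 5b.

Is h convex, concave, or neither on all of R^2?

concave

h is quadratic, so its Hessian is the constant matrix H = [[-6, 4], [4, -10]].
det(H) = 44, tr(H) = -16.
det(H) > 0 and tr(H) < 0, so H is negative definite everywhere: concave.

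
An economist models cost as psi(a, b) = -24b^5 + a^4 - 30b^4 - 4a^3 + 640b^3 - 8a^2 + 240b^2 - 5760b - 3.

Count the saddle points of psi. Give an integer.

psi separates as a function of a plus a function of b, so ∇psi=0 decouples.
∂psi/∂a = 4a(a - 4)(a + 1) = 0 at a ∈ {-1, 0, 4}; ∂psi/∂b = -120(b - 3)(b - 2)(b + 2)(b + 4) = 0 at b ∈ {-4, -2, 2, 3}.
The Hessian is diagonal: diag(psi_aa, psi_bb). Second derivatives: psi_aa(-1)=20, psi_aa(0)=-16, psi_aa(4)=80; psi_bb(-4)=10080, psi_bb(-2)=-4800, psi_bb(2)=2880, psi_bb(3)=-4200.
Saddle points occur where the two diagonal entries have opposite signs: (-1, -2), (-1, 3), (0, -4), (0, 2), (4, -2), (4, 3). Count: 6.

6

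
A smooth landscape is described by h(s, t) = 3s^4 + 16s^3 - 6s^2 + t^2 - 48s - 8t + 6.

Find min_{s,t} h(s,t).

-170

h(s,t) separates as P(s) + Q(t) + 6, so its minimum is min P + min Q + 6.
P'(s) = 12(s - 1)(s + 1)(s + 4) vanishes at s ∈ {-4, -1, 1}; Q'(t) = 2(t - 4) vanishes at t ∈ {4}.
Local minima of P (where P''>0): P(-4)=-160, P(1)=-35. Local minima of Q: Q(4)=-16.
So the global minimum of h is P(-4) + Q(4) + 6 = -160 − 16 + 6 = -170, attained at (-4, 4).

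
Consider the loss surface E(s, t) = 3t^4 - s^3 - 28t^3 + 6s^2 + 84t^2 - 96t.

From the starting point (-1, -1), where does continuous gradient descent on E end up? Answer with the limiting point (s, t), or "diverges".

E is separable, so gradient descent decouples: s follows -∂E/∂s, t follows -∂E/∂t.
∂E/∂s = -3s(s - 4); at s=-1 this is -15, so s increases.
∂E/∂t = 12(t - 4)(t - 2)(t - 1); at t=-1 this is -360, so t increases.
s converges to its nearest critical value 0 (a local min of the s-part); t converges to 1. The iterate converges to (0, 1).

(0, 1)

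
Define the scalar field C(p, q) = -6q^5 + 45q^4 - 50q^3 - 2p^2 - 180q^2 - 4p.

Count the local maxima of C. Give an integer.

C separates as a function of p plus a function of q, so ∇C=0 decouples.
∂C/∂p = -4(p + 1) = 0 at p ∈ {-1}; ∂C/∂q = -30q(q - 4)(q - 3)(q + 1) = 0 at q ∈ {-1, 0, 3, 4}.
The Hessian is diagonal: diag(C_pp, C_qq). Second derivatives: C_pp(-1)=-4; C_qq(-1)=600, C_qq(0)=-360, C_qq(3)=360, C_qq(4)=-600.
Local maxima occur where both diagonal entries negative: (-1, 0), (-1, 4). Count: 2.

2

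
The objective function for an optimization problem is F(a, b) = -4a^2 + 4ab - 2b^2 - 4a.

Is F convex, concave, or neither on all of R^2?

F is quadratic, so its Hessian is the constant matrix H = [[-8, 4], [4, -4]].
det(H) = 16, tr(H) = -12.
det(H) > 0 and tr(H) < 0, so H is negative definite everywhere: concave.

concave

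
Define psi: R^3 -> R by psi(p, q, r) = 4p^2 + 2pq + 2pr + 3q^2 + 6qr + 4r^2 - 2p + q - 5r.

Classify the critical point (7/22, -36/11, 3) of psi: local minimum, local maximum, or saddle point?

local minimum

The Hessian is constant: H = [[8, 2, 2], [2, 6, 6], [2, 6, 8]].
Leading principal minors: Δ₁ = 8, Δ₂ = 44, Δ₃ = 88.
All leading minors are positive, so H is positive definite: a local minimum.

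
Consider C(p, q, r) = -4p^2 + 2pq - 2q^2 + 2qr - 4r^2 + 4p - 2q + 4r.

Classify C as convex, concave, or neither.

concave

C is quadratic, so its Hessian is the constant matrix H = [[-8, 2, 0], [2, -4, 2], [0, 2, -8]].
Leading principal minors: -8, 28, -192.
Signs alternate −, +, − ⇒ H ≺ 0 ⇒ concave.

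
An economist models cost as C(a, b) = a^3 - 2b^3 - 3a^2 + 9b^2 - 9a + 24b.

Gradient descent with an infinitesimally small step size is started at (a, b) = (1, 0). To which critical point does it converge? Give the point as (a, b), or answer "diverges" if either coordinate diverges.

(3, -1)

C is separable, so gradient descent decouples: a follows -∂C/∂a, b follows -∂C/∂b.
∂C/∂a = 3(a - 3)(a + 1); at a=1 this is -12, so a increases.
∂C/∂b = -6(b - 4)(b + 1); at b=0 this is 24, so b decreases.
a converges to its nearest critical value 3 (a local min of the a-part); b converges to -1. The iterate converges to (3, -1).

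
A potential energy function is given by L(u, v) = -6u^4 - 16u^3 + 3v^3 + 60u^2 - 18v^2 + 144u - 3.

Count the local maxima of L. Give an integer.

2

L separates as a function of u plus a function of v, so ∇L=0 decouples.
∂L/∂u = -24(u - 2)(u + 1)(u + 3) = 0 at u ∈ {-3, -1, 2}; ∂L/∂v = 9v(v - 4) = 0 at v ∈ {0, 4}.
The Hessian is diagonal: diag(L_uu, L_vv). Second derivatives: L_uu(-3)=-240, L_uu(-1)=144, L_uu(2)=-360; L_vv(0)=-36, L_vv(4)=36.
Local maxima occur where both diagonal entries negative: (-3, 0), (2, 0). Count: 2.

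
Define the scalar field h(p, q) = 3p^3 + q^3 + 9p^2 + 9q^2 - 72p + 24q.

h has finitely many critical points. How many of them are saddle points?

2

h separates as a function of p plus a function of q, so ∇h=0 decouples.
∂h/∂p = 9(p - 2)(p + 4) = 0 at p ∈ {-4, 2}; ∂h/∂q = 3(q + 2)(q + 4) = 0 at q ∈ {-4, -2}.
The Hessian is diagonal: diag(h_pp, h_qq). Second derivatives: h_pp(-4)=-54, h_pp(2)=54; h_qq(-4)=-6, h_qq(-2)=6.
Saddle points occur where the two diagonal entries have opposite signs: (-4, -2), (2, -4). Count: 2.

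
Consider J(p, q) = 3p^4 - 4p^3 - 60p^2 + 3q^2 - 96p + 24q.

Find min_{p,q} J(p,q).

J(p,q) separates as A(p) + B(q), so its minimum is min A + min B.
A'(p) = 12(p - 4)(p + 1)(p + 2) vanishes at p ∈ {-2, -1, 4}; B'(q) = 6q + 24 vanishes at q ∈ {-4}.
Local minima of A (where A''>0): A(-2)=32, A(4)=-832. Local minima of B: B(-4)=-48.
So the global minimum of J is A(4) + B(-4) = -832 − 48 = -880, attained at (4, -4).

-880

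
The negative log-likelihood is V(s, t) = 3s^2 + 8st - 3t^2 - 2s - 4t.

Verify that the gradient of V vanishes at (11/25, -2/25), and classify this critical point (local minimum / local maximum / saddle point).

∇V = (6s + 8t - 2, 8s - 6t - 4); substituting (11/25, -2/25) gives ∇V = (0, 0), so (11/25, -2/25) is indeed a critical point.
The Hessian of V is constant: H = [[6, 8], [8, -6]].
det(H) = 6·(-6) − 8² = -100.
Since det(H) < 0, H is indefinite and the critical point is a saddle point.

saddle point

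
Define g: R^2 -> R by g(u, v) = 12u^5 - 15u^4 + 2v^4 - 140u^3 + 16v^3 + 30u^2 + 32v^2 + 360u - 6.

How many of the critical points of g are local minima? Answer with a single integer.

4

g separates as a function of u plus a function of v, so ∇g=0 decouples.
∂g/∂u = 60(u - 3)(u - 1)(u + 1)(u + 2) = 0 at u ∈ {-2, -1, 1, 3}; ∂g/∂v = 8v(v + 2)(v + 4) = 0 at v ∈ {-4, -2, 0}.
The Hessian is diagonal: diag(g_uu, g_vv). Second derivatives: g_uu(-2)=-900, g_uu(-1)=480, g_uu(1)=-720, g_uu(3)=2400; g_vv(-4)=64, g_vv(-2)=-32, g_vv(0)=64.
Local minima occur where both diagonal entries positive: (-1, -4), (-1, 0), (3, -4), (3, 0). Count: 4.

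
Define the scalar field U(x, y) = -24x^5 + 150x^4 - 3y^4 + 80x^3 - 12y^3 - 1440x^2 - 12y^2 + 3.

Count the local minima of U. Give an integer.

2

U separates as a function of x plus a function of y, so ∇U=0 decouples.
∂U/∂x = -120x(x - 4)(x - 3)(x + 2) = 0 at x ∈ {-2, 0, 3, 4}; ∂U/∂y = -12y(y + 1)(y + 2) = 0 at y ∈ {-2, -1, 0}.
The Hessian is diagonal: diag(U_xx, U_yy). Second derivatives: U_xx(-2)=7200, U_xx(0)=-2880, U_xx(3)=1800, U_xx(4)=-2880; U_yy(-2)=-24, U_yy(-1)=12, U_yy(0)=-24.
Local minima occur where both diagonal entries positive: (-2, -1), (3, -1). Count: 2.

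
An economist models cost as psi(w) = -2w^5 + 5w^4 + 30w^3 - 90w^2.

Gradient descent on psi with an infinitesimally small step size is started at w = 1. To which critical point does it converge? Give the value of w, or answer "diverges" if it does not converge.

2

psi'(w) = -10w(w - 3)(w - 2)(w + 3), so psi'(1) = -80.
Gradient descent moves in the -psi' direction, i.e. w is increasing.
The nearest critical point in that direction is w = 2, where psi'' = 100 > 0 (a local minimum). The iterate converges there.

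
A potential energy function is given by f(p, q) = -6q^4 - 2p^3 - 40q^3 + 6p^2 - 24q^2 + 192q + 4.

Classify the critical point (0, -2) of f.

The mixed partial ∂²f/∂p∂q is 0, so the Hessian at any point is diag(f_pp, f_qq) = diag(12(-p + 1), -24(3q^2 + 10q + 2)).
At (0, -2): H = diag(12, 144).
Both eigenvalues are positive, so H is positive definite: a local minimum.

local minimum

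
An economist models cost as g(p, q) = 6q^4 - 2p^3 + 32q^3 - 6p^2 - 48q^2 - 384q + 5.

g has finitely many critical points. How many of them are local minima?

g separates as a function of p plus a function of q, so ∇g=0 decouples.
∂g/∂p = -6p(p + 2) = 0 at p ∈ {-2, 0}; ∂g/∂q = 24(q - 2)(q + 2)(q + 4) = 0 at q ∈ {-4, -2, 2}.
The Hessian is diagonal: diag(g_pp, g_qq). Second derivatives: g_pp(-2)=12, g_pp(0)=-12; g_qq(-4)=288, g_qq(-2)=-192, g_qq(2)=576.
Local minima occur where both diagonal entries positive: (-2, -4), (-2, 2). Count: 2.

2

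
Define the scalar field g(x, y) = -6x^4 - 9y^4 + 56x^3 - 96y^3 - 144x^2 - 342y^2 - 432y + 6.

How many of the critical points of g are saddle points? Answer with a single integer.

g separates as a function of x plus a function of y, so ∇g=0 decouples.
∂g/∂x = -24x(x - 4)(x - 3) = 0 at x ∈ {0, 3, 4}; ∂g/∂y = -36(y + 1)(y + 3)(y + 4) = 0 at y ∈ {-4, -3, -1}.
The Hessian is diagonal: diag(g_xx, g_yy). Second derivatives: g_xx(0)=-288, g_xx(3)=72, g_xx(4)=-96; g_yy(-4)=-108, g_yy(-3)=72, g_yy(-1)=-216.
Saddle points occur where the two diagonal entries have opposite signs: (0, -3), (3, -4), (3, -1), (4, -3). Count: 4.

4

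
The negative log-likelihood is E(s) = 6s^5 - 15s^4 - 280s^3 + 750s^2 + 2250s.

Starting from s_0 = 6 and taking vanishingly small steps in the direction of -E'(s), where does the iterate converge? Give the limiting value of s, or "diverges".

5

E'(s) = 30(s - 5)(s - 3)(s + 1)(s + 5), so E'(6) = 6930.
Gradient descent moves in the -E' direction, i.e. s is decreasing.
The nearest critical point in that direction is s = 5, where E'' = 3600 > 0 (a local minimum). The iterate converges there.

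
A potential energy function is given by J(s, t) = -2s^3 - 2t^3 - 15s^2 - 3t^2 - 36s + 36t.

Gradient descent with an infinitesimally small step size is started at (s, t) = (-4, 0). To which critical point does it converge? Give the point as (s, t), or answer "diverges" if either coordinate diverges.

(-3, -3)

J is separable, so gradient descent decouples: s follows -∂J/∂s, t follows -∂J/∂t.
∂J/∂s = -6(s + 2)(s + 3); at s=-4 this is -12, so s increases.
∂J/∂t = -6(t - 2)(t + 3); at t=0 this is 36, so t decreases.
s converges to its nearest critical value -3 (a local min of the s-part); t converges to -3. The iterate converges to (-3, -3).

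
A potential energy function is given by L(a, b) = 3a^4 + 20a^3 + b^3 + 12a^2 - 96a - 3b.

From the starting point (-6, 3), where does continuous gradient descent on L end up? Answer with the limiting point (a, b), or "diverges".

(-4, 1)

L is separable, so gradient descent decouples: a follows -∂L/∂a, b follows -∂L/∂b.
∂L/∂a = 12(a - 1)(a + 2)(a + 4); at a=-6 this is -672, so a increases.
∂L/∂b = 3(b - 1)(b + 1); at b=3 this is 24, so b decreases.
a converges to its nearest critical value -4 (a local min of the a-part); b converges to 1. The iterate converges to (-4, 1).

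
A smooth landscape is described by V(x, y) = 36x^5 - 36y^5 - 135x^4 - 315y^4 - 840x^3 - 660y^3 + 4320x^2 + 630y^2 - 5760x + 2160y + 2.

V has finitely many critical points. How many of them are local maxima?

V separates as a function of x plus a function of y, so ∇V=0 decouples.
∂V/∂x = 180(x - 4)(x - 2)(x - 1)(x + 4) = 0 at x ∈ {-4, 1, 2, 4}; ∂V/∂y = -180(y - 1)(y + 1)(y + 3)(y + 4) = 0 at y ∈ {-4, -3, -1, 1}.
The Hessian is diagonal: diag(V_xx, V_yy). Second derivatives: V_xx(-4)=-43200, V_xx(1)=2700, V_xx(2)=-2160, V_xx(4)=8640; V_yy(-4)=2700, V_yy(-3)=-1440, V_yy(-1)=2160, V_yy(1)=-7200.
Local maxima occur where both diagonal entries negative: (-4, -3), (-4, 1), (2, -3), (2, 1). Count: 4.

4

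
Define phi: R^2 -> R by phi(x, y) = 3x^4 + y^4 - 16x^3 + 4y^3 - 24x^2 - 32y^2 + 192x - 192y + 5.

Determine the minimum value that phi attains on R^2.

-1067

phi(x,y) separates as P(x) + Q(y) + 5, so its minimum is min P + min Q + 5.
P'(x) = 12(x - 4)(x - 2)(x + 2) vanishes at x ∈ {-2, 2, 4}; Q'(y) = 4(y - 4)(y + 3)(y + 4) vanishes at y ∈ {-4, -3, 4}.
Local minima of P (where P''>0): P(-2)=-304, P(4)=128. Local minima of Q: Q(-4)=256, Q(4)=-768.
So the global minimum of phi is P(-2) + Q(4) + 5 = -304 − 768 + 5 = -1067, attained at (-2, 4).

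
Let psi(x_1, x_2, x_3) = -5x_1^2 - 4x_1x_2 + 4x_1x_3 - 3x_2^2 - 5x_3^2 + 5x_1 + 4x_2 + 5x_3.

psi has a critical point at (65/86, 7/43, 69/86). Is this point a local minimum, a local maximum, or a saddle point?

The Hessian is constant: H = [[-10, -4, 4], [-4, -6, 0], [4, 0, -10]].
Leading principal minors: Δ₁ = -10, Δ₂ = 44, Δ₃ = -344.
The minors alternate sign starting negative (−, +, −), so H is negative definite: a local maximum.

local maximum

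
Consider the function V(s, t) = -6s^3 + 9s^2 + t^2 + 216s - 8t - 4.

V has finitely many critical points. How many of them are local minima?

V separates as a function of s plus a function of t, so ∇V=0 decouples.
∂V/∂s = -18(s - 4)(s + 3) = 0 at s ∈ {-3, 4}; ∂V/∂t = 2(t - 4) = 0 at t ∈ {4}.
The Hessian is diagonal: diag(V_ss, V_tt). Second derivatives: V_ss(-3)=126, V_ss(4)=-126; V_tt(4)=2.
Local minima occur where both diagonal entries positive: (-3, 4). Count: 1.

1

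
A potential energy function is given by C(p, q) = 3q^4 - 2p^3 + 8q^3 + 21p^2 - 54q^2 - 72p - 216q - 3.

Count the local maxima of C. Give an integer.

1

C separates as a function of p plus a function of q, so ∇C=0 decouples.
∂C/∂p = -6(p - 4)(p - 3) = 0 at p ∈ {3, 4}; ∂C/∂q = 12(q - 3)(q + 2)(q + 3) = 0 at q ∈ {-3, -2, 3}.
The Hessian is diagonal: diag(C_pp, C_qq). Second derivatives: C_pp(3)=6, C_pp(4)=-6; C_qq(-3)=72, C_qq(-2)=-60, C_qq(3)=360.
Local maxima occur where both diagonal entries negative: (4, -2). Count: 1.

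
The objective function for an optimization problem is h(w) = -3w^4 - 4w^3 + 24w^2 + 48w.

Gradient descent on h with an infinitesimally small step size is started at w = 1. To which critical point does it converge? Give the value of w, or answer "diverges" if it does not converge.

h'(w) = -12(w - 2)(w + 1)(w + 2), so h'(1) = 72.
Gradient descent moves in the -h' direction, i.e. w is decreasing.
The nearest critical point in that direction is w = -1, where h'' = 36 > 0 (a local minimum). The iterate converges there.

-1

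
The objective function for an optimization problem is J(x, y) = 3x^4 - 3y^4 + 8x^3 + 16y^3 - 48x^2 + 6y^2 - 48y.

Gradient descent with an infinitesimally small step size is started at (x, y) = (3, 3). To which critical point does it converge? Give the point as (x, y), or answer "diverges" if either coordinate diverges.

J is separable, so gradient descent decouples: x follows -∂J/∂x, y follows -∂J/∂y.
∂J/∂x = 12x(x - 2)(x + 4); at x=3 this is 252, so x decreases.
∂J/∂y = -12(y - 4)(y - 1)(y + 1); at y=3 this is 96, so y decreases.
x converges to its nearest critical value 2 (a local min of the x-part); y converges to 1. The iterate converges to (2, 1).

(2, 1)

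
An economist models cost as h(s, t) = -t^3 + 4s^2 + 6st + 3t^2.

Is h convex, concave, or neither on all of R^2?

neither

The term -t^3 is cubic, so the Hessian is not constant.
∂²h/∂t² = -6t + 6, which takes both signs as t varies (negative for sufficiently large t). A diagonal entry of the Hessian changing sign means the Hessian is neither positive- nor negative-semidefinite on all of R^2.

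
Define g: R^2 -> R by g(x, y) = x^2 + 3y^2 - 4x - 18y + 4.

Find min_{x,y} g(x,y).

g(x,y) separates as P(x) + Q(y) + 4, so its minimum is min P + min Q + 4.
P'(x) = 2x - 4 vanishes at x ∈ {2}; Q'(y) = 6y - 18 vanishes at y ∈ {3}.
Local minima of P (where P''>0): P(2)=-4. Local minima of Q: Q(3)=-27.
So the global minimum of g is P(2) + Q(3) + 4 = -4 − 27 + 4 = -27, attained at (2, 3).

-27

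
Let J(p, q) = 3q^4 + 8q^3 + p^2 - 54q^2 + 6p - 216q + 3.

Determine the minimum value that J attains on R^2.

J(p,q) separates as A(p) + B(q) + 3, so its minimum is min A + min B + 3.
A'(p) = 2p + 6 vanishes at p ∈ {-3}; B'(q) = 12(q - 3)(q + 2)(q + 3) vanishes at q ∈ {-3, -2, 3}.
Local minima of A (where A''>0): A(-3)=-9. Local minima of B: B(-3)=189, B(3)=-675.
So the global minimum of J is A(-3) + B(3) + 3 = -9 − 675 + 3 = -681, attained at (-3, 3).

-681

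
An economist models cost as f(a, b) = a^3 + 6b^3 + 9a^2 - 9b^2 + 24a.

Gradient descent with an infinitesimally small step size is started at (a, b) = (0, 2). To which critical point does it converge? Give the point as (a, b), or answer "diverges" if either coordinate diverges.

f is separable, so gradient descent decouples: a follows -∂f/∂a, b follows -∂f/∂b.
∂f/∂a = 3(a + 2)(a + 4); at a=0 this is 24, so a decreases.
∂f/∂b = 18b(b - 1); at b=2 this is 36, so b decreases.
a converges to its nearest critical value -2 (a local min of the a-part); b converges to 1. The iterate converges to (-2, 1).

(-2, 1)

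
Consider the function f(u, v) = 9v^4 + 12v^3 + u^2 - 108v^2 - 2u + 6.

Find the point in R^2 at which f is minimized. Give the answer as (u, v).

(1, -3)

f(u,v) separates as P(u) + Q(v) + 6, so its minimum is min P + min Q + 6.
P'(u) = 2u - 2 vanishes at u ∈ {1}; Q'(v) = 36v(v - 2)(v + 3) vanishes at v ∈ {-3, 0, 2}.
Local minima of P (where P''>0): P(1)=-1. Local minima of Q: Q(-3)=-567, Q(2)=-192.
So the global minimum of f is P(1) + Q(-3) + 6 = -1 − 567 + 6 = -562, attained at (1, -3).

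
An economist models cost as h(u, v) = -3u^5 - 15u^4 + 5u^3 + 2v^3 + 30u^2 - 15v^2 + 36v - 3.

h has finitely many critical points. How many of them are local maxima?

2

h separates as a function of u plus a function of v, so ∇h=0 decouples.
∂h/∂u = -15u(u - 1)(u + 1)(u + 4) = 0 at u ∈ {-4, -1, 0, 1}; ∂h/∂v = 6(v - 3)(v - 2) = 0 at v ∈ {2, 3}.
The Hessian is diagonal: diag(h_uu, h_vv). Second derivatives: h_uu(-4)=900, h_uu(-1)=-90, h_uu(0)=60, h_uu(1)=-150; h_vv(2)=-6, h_vv(3)=6.
Local maxima occur where both diagonal entries negative: (-1, 2), (1, 2). Count: 2.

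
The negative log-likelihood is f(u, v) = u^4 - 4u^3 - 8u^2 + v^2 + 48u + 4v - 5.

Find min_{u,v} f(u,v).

f(u,v) separates as P(u) + Q(v) − 5, so its minimum is min P + min Q − 5.
P'(u) = 4(u - 3)(u - 2)(u + 2) vanishes at u ∈ {-2, 2, 3}; Q'(v) = 2v + 4 vanishes at v ∈ {-2}.
Local minima of P (where P''>0): P(-2)=-80, P(3)=45. Local minima of Q: Q(-2)=-4.
So the global minimum of f is P(-2) + Q(-2) − 5 = -80 − 4 − 5 = -89, attained at (-2, -2).

-89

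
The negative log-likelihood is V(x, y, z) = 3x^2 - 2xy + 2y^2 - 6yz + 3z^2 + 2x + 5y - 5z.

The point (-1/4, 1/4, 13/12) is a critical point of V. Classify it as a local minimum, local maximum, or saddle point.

saddle point

The Hessian is constant: H = [[6, -2, 0], [-2, 4, -6], [0, -6, 6]].
Leading principal minors: Δ₁ = 6, Δ₂ = 20, Δ₃ = -96.
The minors fit neither the all-positive nor the alternating-sign pattern, so H is indefinite: a saddle point.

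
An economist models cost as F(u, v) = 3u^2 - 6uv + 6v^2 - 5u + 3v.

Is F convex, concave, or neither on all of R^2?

convex

F is quadratic, so its Hessian is the constant matrix H = [[6, -6], [-6, 12]].
det(H) = 36, tr(H) = 18.
det(H) > 0 and tr(H) > 0, so H is positive definite everywhere: convex.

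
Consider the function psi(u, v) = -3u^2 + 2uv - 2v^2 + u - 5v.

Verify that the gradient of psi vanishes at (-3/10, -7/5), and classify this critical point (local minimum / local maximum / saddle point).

local maximum

∇psi = (-6u + 2v + 1, 2u - 4v - 5); substituting (-3/10, -7/5) gives ∇psi = (0, 0), so (-3/10, -7/5) is indeed a critical point.
The Hessian of psi is constant: H = [[-6, 2], [2, -4]].
det(H) = (-6)·(-4) − 2² = 20.
det(H) > 0 and tr(H) = -10 < 0, so H is negative definite and the point is a local maximum.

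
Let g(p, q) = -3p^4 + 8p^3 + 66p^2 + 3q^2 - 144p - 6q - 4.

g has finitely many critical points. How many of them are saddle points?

g separates as a function of p plus a function of q, so ∇g=0 decouples.
∂g/∂p = -12(p - 4)(p - 1)(p + 3) = 0 at p ∈ {-3, 1, 4}; ∂g/∂q = 6(q - 1) = 0 at q ∈ {1}.
The Hessian is diagonal: diag(g_pp, g_qq). Second derivatives: g_pp(-3)=-336, g_pp(1)=144, g_pp(4)=-252; g_qq(1)=6.
Saddle points occur where the two diagonal entries have opposite signs: (-3, 1), (4, 1). Count: 2.

2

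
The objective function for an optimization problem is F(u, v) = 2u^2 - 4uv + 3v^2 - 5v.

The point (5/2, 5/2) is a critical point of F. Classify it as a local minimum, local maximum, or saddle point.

local minimum

The Hessian of F is constant: H = [[4, -4], [-4, 6]].
det(H) = 4·6 − (-4)² = 8.
det(H) > 0 and tr(H) = 10 > 0, so H is positive definite and the point is a local minimum.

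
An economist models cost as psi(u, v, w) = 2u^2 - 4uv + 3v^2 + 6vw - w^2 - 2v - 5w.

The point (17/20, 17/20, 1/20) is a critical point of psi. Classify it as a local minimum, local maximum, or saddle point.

saddle point

The Hessian is constant: H = [[4, -4, 0], [-4, 6, 6], [0, 6, -2]].
Leading principal minors: Δ₁ = 4, Δ₂ = 8, Δ₃ = -160.
The minors fit neither the all-positive nor the alternating-sign pattern, so H is indefinite: a saddle point.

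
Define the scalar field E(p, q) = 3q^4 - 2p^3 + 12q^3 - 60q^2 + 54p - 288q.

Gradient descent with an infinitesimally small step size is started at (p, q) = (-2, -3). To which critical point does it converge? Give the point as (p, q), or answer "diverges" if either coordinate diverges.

E is separable, so gradient descent decouples: p follows -∂E/∂p, q follows -∂E/∂q.
∂E/∂p = -6(p - 3)(p + 3); at p=-2 this is 30, so p decreases.
∂E/∂q = 12(q - 3)(q + 2)(q + 4); at q=-3 this is 72, so q decreases.
p converges to its nearest critical value -3 (a local min of the p-part); q converges to -4. The iterate converges to (-3, -4).

(-3, -4)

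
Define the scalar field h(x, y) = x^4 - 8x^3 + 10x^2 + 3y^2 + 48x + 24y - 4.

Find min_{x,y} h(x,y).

-81

h(x,y) separates as P(x) + Q(y) − 4, so its minimum is min P + min Q − 4.
P'(x) = 4(x - 4)(x - 3)(x + 1) vanishes at x ∈ {-1, 3, 4}; Q'(y) = 6y + 24 vanishes at y ∈ {-4}.
Local minima of P (where P''>0): P(-1)=-29, P(4)=96. Local minima of Q: Q(-4)=-48.
So the global minimum of h is P(-1) + Q(-4) − 4 = -29 − 48 − 4 = -81, attained at (-1, -4).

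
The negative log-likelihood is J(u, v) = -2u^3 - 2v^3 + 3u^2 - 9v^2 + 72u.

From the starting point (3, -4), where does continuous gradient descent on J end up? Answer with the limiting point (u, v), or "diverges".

J is separable, so gradient descent decouples: u follows -∂J/∂u, v follows -∂J/∂v.
∂J/∂u = -6(u - 4)(u + 3); at u=3 this is 36, so u decreases.
∂J/∂v = -6v(v + 3); at v=-4 this is -24, so v increases.
u converges to its nearest critical value -3 (a local min of the u-part); v converges to -3. The iterate converges to (-3, -3).

(-3, -3)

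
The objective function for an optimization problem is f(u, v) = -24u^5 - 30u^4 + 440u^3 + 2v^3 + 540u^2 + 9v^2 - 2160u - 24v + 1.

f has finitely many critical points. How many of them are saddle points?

4

f separates as a function of u plus a function of v, so ∇f=0 decouples.
∂f/∂u = -120(u - 3)(u - 1)(u + 2)(u + 3) = 0 at u ∈ {-3, -2, 1, 3}; ∂f/∂v = 6(v - 1)(v + 4) = 0 at v ∈ {-4, 1}.
The Hessian is diagonal: diag(f_uu, f_vv). Second derivatives: f_uu(-3)=2880, f_uu(-2)=-1800, f_uu(1)=2880, f_uu(3)=-7200; f_vv(-4)=-30, f_vv(1)=30.
Saddle points occur where the two diagonal entries have opposite signs: (-3, -4), (-2, 1), (1, -4), (3, 1). Count: 4.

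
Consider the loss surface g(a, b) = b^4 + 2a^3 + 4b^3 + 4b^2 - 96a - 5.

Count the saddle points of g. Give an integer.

g separates as a function of a plus a function of b, so ∇g=0 decouples.
∂g/∂a = 6(a - 4)(a + 4) = 0 at a ∈ {-4, 4}; ∂g/∂b = 4b(b + 1)(b + 2) = 0 at b ∈ {-2, -1, 0}.
The Hessian is diagonal: diag(g_aa, g_bb). Second derivatives: g_aa(-4)=-48, g_aa(4)=48; g_bb(-2)=8, g_bb(-1)=-4, g_bb(0)=8.
Saddle points occur where the two diagonal entries have opposite signs: (-4, -2), (-4, 0), (4, -1). Count: 3.

3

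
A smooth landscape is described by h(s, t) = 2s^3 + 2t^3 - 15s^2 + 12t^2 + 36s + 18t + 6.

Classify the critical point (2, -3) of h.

The mixed partial ∂²h/∂s∂t is 0, so the Hessian at any point is diag(h_ss, h_tt) = diag(6(2s - 5), 12(t + 2)).
At (2, -3): H = diag(-6, -12).
Both eigenvalues are negative, so H is negative definite: a local maximum.

local maximum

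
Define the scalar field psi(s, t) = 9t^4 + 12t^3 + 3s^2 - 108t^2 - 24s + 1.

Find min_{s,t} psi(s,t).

-614

psi(s,t) separates as P(s) + Q(t) + 1, so its minimum is min P + min Q + 1.
P'(s) = 6s - 24 vanishes at s ∈ {4}; Q'(t) = 36t(t - 2)(t + 3) vanishes at t ∈ {-3, 0, 2}.
Local minima of P (where P''>0): P(4)=-48. Local minima of Q: Q(-3)=-567, Q(2)=-192.
So the global minimum of psi is P(4) + Q(-3) + 1 = -48 − 567 + 1 = -614, attained at (4, -3).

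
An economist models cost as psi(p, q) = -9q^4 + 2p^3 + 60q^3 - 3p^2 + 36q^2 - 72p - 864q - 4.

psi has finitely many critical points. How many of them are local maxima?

psi separates as a function of p plus a function of q, so ∇psi=0 decouples.
∂psi/∂p = 6(p - 4)(p + 3) = 0 at p ∈ {-3, 4}; ∂psi/∂q = -36(q - 4)(q - 3)(q + 2) = 0 at q ∈ {-2, 3, 4}.
The Hessian is diagonal: diag(psi_pp, psi_qq). Second derivatives: psi_pp(-3)=-42, psi_pp(4)=42; psi_qq(-2)=-1080, psi_qq(3)=180, psi_qq(4)=-216.
Local maxima occur where both diagonal entries negative: (-3, -2), (-3, 4). Count: 2.

2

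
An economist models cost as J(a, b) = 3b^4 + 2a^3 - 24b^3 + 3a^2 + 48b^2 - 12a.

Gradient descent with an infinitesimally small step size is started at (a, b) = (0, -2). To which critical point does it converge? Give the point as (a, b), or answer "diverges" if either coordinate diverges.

J is separable, so gradient descent decouples: a follows -∂J/∂a, b follows -∂J/∂b.
∂J/∂a = 6(a - 1)(a + 2); at a=0 this is -12, so a increases.
∂J/∂b = 12b(b - 4)(b - 2); at b=-2 this is -576, so b increases.
a converges to its nearest critical value 1 (a local min of the a-part); b converges to 0. The iterate converges to (1, 0).

(1, 0)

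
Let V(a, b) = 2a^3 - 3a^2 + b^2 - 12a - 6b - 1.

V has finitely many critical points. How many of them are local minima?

1

V separates as a function of a plus a function of b, so ∇V=0 decouples.
∂V/∂a = 6(a - 2)(a + 1) = 0 at a ∈ {-1, 2}; ∂V/∂b = 2(b - 3) = 0 at b ∈ {3}.
The Hessian is diagonal: diag(V_aa, V_bb). Second derivatives: V_aa(-1)=-18, V_aa(2)=18; V_bb(3)=2.
Local minima occur where both diagonal entries positive: (2, 3). Count: 1.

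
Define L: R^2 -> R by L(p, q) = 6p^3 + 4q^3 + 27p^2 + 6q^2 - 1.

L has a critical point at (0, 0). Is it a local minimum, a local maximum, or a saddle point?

local minimum

The mixed partial ∂²L/∂p∂q is 0, so the Hessian at any point is diag(L_pp, L_qq) = diag(18(2p + 3), 12(2q + 1)).
At (0, 0): H = diag(54, 12).
Both eigenvalues are positive, so H is positive definite: a local minimum.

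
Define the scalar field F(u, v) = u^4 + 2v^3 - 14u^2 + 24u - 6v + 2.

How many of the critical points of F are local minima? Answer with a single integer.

F separates as a function of u plus a function of v, so ∇F=0 decouples.
∂F/∂u = 4(u - 2)(u - 1)(u + 3) = 0 at u ∈ {-3, 1, 2}; ∂F/∂v = 6(v - 1)(v + 1) = 0 at v ∈ {-1, 1}.
The Hessian is diagonal: diag(F_uu, F_vv). Second derivatives: F_uu(-3)=80, F_uu(1)=-16, F_uu(2)=20; F_vv(-1)=-12, F_vv(1)=12.
Local minima occur where both diagonal entries positive: (-3, 1), (2, 1). Count: 2.

2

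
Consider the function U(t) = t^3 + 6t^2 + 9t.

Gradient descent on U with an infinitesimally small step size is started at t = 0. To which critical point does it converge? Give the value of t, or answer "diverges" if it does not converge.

-1

U'(t) = 3(t + 1)(t + 3), so U'(0) = 9.
Gradient descent moves in the -U' direction, i.e. t is decreasing.
The nearest critical point in that direction is t = -1, where U'' = 6 > 0 (a local minimum). The iterate converges there.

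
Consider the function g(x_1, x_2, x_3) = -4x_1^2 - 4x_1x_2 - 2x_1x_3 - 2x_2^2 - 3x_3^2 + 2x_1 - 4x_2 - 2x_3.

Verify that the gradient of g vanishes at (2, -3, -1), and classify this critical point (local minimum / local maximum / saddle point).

local maximum

∇g = (-8x_1 - 4x_2 - 2x_3 + 2, -4x_1 - 4x_2 - 4, -2x_1 - 6x_3 - 2); substituting (2, -3, -1) gives ∇g = (0, 0, 0), so (2, -3, -1) is indeed a critical point.
The Hessian is constant: H = [[-8, -4, -2], [-4, -4, 0], [-2, 0, -6]].
Leading principal minors: Δ₁ = -8, Δ₂ = 16, Δ₃ = -80.
The minors alternate sign starting negative (−, +, −), so H is negative definite: a local maximum.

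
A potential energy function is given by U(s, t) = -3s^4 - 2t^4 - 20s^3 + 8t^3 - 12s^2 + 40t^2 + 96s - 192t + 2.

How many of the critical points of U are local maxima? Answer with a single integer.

4

U separates as a function of s plus a function of t, so ∇U=0 decouples.
∂U/∂s = -12(s - 1)(s + 2)(s + 4) = 0 at s ∈ {-4, -2, 1}; ∂U/∂t = -8(t - 4)(t - 2)(t + 3) = 0 at t ∈ {-3, 2, 4}.
The Hessian is diagonal: diag(U_ss, U_tt). Second derivatives: U_ss(-4)=-120, U_ss(-2)=72, U_ss(1)=-180; U_tt(-3)=-280, U_tt(2)=80, U_tt(4)=-112.
Local maxima occur where both diagonal entries negative: (-4, -3), (-4, 4), (1, -3), (1, 4). Count: 4.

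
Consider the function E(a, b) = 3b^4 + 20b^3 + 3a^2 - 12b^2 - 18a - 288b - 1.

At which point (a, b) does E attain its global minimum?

E(a,b) separates as P(a) + Q(b) − 1, so its minimum is min P + min Q − 1.
P'(a) = 6a - 18 vanishes at a ∈ {3}; Q'(b) = 12(b - 2)(b + 3)(b + 4) vanishes at b ∈ {-4, -3, 2}.
Local minima of P (where P''>0): P(3)=-27. Local minima of Q: Q(-4)=448, Q(2)=-416.
So the global minimum of E is P(3) + Q(2) − 1 = -27 − 416 − 1 = -444, attained at (3, 2).

(3, 2)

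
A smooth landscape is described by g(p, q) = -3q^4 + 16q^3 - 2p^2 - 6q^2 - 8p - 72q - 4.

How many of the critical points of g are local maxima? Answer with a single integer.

g separates as a function of p plus a function of q, so ∇g=0 decouples.
∂g/∂p = -4(p + 2) = 0 at p ∈ {-2}; ∂g/∂q = -12(q - 3)(q - 2)(q + 1) = 0 at q ∈ {-1, 2, 3}.
The Hessian is diagonal: diag(g_pp, g_qq). Second derivatives: g_pp(-2)=-4; g_qq(-1)=-144, g_qq(2)=36, g_qq(3)=-48.
Local maxima occur where both diagonal entries negative: (-2, -1), (-2, 3). Count: 2.

2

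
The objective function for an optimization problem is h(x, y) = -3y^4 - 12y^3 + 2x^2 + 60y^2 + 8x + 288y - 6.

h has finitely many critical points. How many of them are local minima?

h separates as a function of x plus a function of y, so ∇h=0 decouples.
∂h/∂x = 4(x + 2) = 0 at x ∈ {-2}; ∂h/∂y = -12(y - 3)(y + 2)(y + 4) = 0 at y ∈ {-4, -2, 3}.
The Hessian is diagonal: diag(h_xx, h_yy). Second derivatives: h_xx(-2)=4; h_yy(-4)=-168, h_yy(-2)=120, h_yy(3)=-420.
Local minima occur where both diagonal entries positive: (-2, -2). Count: 1.

1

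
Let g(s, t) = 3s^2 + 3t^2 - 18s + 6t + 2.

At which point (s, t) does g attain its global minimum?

(3, -1)

g(s,t) separates as P(s) + Q(t) + 2, so its minimum is min P + min Q + 2.
P'(s) = 6s - 18 vanishes at s ∈ {3}; Q'(t) = 6(t + 1) vanishes at t ∈ {-1}.
Local minima of P (where P''>0): P(3)=-27. Local minima of Q: Q(-1)=-3.
So the global minimum of g is P(3) + Q(-1) + 2 = -27 − 3 + 2 = -28, attained at (3, -1).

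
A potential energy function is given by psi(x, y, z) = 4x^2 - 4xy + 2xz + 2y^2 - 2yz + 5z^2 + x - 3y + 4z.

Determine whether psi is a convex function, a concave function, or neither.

psi is quadratic, so its Hessian is the constant matrix H = [[8, -4, 2], [-4, 4, -2], [2, -2, 10]].
Leading principal minors: 8, 16, 144.
All positive ⇒ H ≻ 0 ⇒ convex.

convex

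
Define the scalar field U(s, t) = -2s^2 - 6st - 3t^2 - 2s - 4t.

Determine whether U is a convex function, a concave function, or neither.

neither

U is quadratic, so its Hessian is the constant matrix H = [[-4, -6], [-6, -6]].
det(H) = -12, tr(H) = -10.
det(H) < 0, so H is indefinite: neither convex nor concave.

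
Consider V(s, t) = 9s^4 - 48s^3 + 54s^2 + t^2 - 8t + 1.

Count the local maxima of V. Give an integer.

0

V separates as a function of s plus a function of t, so ∇V=0 decouples.
∂V/∂s = 36s(s - 3)(s - 1) = 0 at s ∈ {0, 1, 3}; ∂V/∂t = 2(t - 4) = 0 at t ∈ {4}.
The Hessian is diagonal: diag(V_ss, V_tt). Second derivatives: V_ss(0)=108, V_ss(1)=-72, V_ss(3)=216; V_tt(4)=2.
Local maxima occur where both diagonal entries negative: none. Count: 0.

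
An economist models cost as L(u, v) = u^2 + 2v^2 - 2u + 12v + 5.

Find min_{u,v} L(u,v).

L(u,v) separates as P(u) + Q(v) + 5, so its minimum is min P + min Q + 5.
P'(u) = 2u - 2 vanishes at u ∈ {1}; Q'(v) = 4v + 12 vanishes at v ∈ {-3}.
Local minima of P (where P''>0): P(1)=-1. Local minima of Q: Q(-3)=-18.
So the global minimum of L is P(1) + Q(-3) + 5 = -1 − 18 + 5 = -14, attained at (1, -3).

-14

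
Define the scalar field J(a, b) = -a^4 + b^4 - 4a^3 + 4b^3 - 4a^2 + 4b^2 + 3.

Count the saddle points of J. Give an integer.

5

J separates as a function of a plus a function of b, so ∇J=0 decouples.
∂J/∂a = -4a(a + 1)(a + 2) = 0 at a ∈ {-2, -1, 0}; ∂J/∂b = 4b(b + 1)(b + 2) = 0 at b ∈ {-2, -1, 0}.
The Hessian is diagonal: diag(J_aa, J_bb). Second derivatives: J_aa(-2)=-8, J_aa(-1)=4, J_aa(0)=-8; J_bb(-2)=8, J_bb(-1)=-4, J_bb(0)=8.
Saddle points occur where the two diagonal entries have opposite signs: (-2, -2), (-2, 0), (-1, -1), (0, -2), (0, 0). Count: 5.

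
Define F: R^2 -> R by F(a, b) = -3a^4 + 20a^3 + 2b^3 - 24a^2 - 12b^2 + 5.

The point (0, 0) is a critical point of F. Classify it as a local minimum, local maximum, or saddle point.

local maximum

The mixed partial ∂²F/∂a∂b is 0, so the Hessian at any point is diag(F_aa, F_bb) = diag(12(-3a^2 + 10a - 4), 12(b - 2)).
At (0, 0): H = diag(-48, -24).
Both eigenvalues are negative, so H is negative definite: a local maximum.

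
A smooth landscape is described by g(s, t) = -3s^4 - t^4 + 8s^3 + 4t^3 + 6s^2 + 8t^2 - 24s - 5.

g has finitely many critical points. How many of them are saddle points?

4

g separates as a function of s plus a function of t, so ∇g=0 decouples.
∂g/∂s = -12(s - 2)(s - 1)(s + 1) = 0 at s ∈ {-1, 1, 2}; ∂g/∂t = -4t(t - 4)(t + 1) = 0 at t ∈ {-1, 0, 4}.
The Hessian is diagonal: diag(g_ss, g_tt). Second derivatives: g_ss(-1)=-72, g_ss(1)=24, g_ss(2)=-36; g_tt(-1)=-20, g_tt(0)=16, g_tt(4)=-80.
Saddle points occur where the two diagonal entries have opposite signs: (-1, 0), (1, -1), (1, 4), (2, 0). Count: 4.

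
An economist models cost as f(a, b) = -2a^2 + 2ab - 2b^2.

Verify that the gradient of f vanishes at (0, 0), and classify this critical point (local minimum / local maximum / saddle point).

local maximum

∇f = (-4a + 2b, 2a - 4b); substituting (0, 0) gives ∇f = (0, 0), so (0, 0) is indeed a critical point.
The Hessian of f is constant: H = [[-4, 2], [2, -4]].
det(H) = (-4)·(-4) − 2² = 12.
det(H) > 0 and tr(H) = -8 < 0, so H is negative definite and the point is a local maximum.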